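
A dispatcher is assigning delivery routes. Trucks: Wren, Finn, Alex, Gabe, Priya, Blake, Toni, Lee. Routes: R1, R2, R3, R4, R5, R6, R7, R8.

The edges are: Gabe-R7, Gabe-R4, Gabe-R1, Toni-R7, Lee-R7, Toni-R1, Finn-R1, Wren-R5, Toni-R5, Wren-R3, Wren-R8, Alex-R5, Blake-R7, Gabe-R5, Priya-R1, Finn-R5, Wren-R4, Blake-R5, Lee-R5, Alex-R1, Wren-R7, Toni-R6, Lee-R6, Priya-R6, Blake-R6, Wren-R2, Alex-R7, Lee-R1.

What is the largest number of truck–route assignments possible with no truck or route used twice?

One maximum matching: Wren→R3, Finn→R1, Alex→R5, Gabe→R4, Priya→R6, Blake→R7.
The set {Finn, Alex, Priya, Blake, Toni, Lee} has only 4 neighbours ({R1, R5, R6, R7}), so by Hall's theorem at most 6 of the 8 trucks can be matched.

6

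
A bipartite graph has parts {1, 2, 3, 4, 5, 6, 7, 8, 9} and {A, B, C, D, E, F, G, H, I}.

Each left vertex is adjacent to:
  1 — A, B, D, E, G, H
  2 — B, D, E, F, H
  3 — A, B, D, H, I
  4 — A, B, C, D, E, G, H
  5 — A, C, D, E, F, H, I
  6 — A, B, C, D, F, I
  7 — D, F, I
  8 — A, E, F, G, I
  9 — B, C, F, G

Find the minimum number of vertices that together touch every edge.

9

A maximum matching has 9 edges (e.g. 1–D, 2–H, 3–I, 4–G, 5–C, 6–A, 7–F, 8–E, 9–B).
By König's theorem the minimum vertex cover has the same size. One such cover is {1, 2, 3, 4, 5, 6, 7, 8, 9}.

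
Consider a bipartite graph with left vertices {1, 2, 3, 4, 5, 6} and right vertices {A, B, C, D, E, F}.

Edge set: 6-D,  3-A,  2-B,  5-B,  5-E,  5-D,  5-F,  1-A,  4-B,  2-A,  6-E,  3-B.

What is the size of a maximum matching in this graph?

4

For example, pair 1–A, 2–B, 5–D, 6–E.
The set {1, 2, 3, 4} has only 2 neighbours ({A, B}), so by Hall's theorem at most 4 of the 6 left vertices can be matched.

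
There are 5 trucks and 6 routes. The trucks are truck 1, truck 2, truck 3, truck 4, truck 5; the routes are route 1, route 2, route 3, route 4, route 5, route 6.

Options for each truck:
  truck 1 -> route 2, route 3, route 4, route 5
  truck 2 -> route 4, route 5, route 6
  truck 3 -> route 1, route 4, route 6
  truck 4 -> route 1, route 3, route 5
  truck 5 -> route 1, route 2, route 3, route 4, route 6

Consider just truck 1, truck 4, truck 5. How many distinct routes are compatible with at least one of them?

6

The union of neighbours of {truck 1, truck 4, truck 5} is {route 1, route 2, route 3, route 4, route 5, route 6}, which has 6 elements.
Since |N(S)| = 6 ≥ |S| = 3, Hall's condition holds for this subset.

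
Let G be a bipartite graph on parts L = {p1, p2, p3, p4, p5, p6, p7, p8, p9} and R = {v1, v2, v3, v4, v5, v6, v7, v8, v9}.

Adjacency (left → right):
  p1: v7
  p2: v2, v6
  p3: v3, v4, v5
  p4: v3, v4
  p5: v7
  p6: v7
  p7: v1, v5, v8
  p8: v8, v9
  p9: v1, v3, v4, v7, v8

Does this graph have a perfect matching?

No

The set {p1, p5, p6} has only 1 neighbour ({v7}), so by Hall's theorem at most 7 of the 9 left vertices can be matched.
Hence no matching covers every left vertex.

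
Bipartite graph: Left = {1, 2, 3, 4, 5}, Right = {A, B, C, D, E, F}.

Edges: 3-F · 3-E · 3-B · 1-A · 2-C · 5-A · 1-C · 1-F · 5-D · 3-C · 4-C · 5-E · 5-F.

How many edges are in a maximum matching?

One maximum matching: 1–F, 2–C, 3–B, 5–E.
The set {2, 4} has only 1 neighbour ({C}), so by Hall's theorem at most 4 of the 5 left vertices can be matched.

4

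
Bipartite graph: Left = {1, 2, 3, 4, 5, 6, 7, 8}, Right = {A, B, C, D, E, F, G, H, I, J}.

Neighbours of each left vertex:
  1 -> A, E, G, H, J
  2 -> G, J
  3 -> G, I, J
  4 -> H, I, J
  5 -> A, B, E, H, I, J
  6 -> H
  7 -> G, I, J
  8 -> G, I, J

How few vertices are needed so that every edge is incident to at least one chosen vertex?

The 6 edges 1–E, 2–G, 3–I, 4–J, 5–A, 6–H form a matching, so any vertex cover needs at least 6 vertices (one per matched edge).
Conversely {1, 5, G, H, I, J} meets every edge and has exactly 6 vertices, so 6 is optimal.

6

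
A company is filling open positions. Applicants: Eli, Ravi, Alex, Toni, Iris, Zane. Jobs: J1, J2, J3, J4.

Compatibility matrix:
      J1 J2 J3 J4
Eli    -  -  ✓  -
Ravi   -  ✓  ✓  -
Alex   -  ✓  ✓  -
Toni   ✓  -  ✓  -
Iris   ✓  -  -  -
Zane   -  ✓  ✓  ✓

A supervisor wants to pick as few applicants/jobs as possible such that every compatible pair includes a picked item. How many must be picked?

4

A maximum matching has 4 edges (e.g. Eli–J3, Ravi–J2, Toni–J1, Zane–J4).
By König's theorem the minimum vertex cover has the same size. One such cover is {Zane, J1, J2, J3}.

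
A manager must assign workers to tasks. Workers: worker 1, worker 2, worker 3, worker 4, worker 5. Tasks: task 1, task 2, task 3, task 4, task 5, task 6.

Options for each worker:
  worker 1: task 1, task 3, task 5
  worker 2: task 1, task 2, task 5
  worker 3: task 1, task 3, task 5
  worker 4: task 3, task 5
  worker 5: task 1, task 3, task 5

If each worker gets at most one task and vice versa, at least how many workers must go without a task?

A valid assignment of size 4: worker 1-task 1, worker 2-task 2, worker 3-task 3, worker 4-task 5.
The set {worker 1, worker 3, worker 4, worker 5} has only 3 neighbours ({task 1, task 3, task 5}), so by Hall's theorem at most 4 of the 5 workers can be matched.
That matches 4 of the 5, leaving 1 unmatched; no matching can do better.

1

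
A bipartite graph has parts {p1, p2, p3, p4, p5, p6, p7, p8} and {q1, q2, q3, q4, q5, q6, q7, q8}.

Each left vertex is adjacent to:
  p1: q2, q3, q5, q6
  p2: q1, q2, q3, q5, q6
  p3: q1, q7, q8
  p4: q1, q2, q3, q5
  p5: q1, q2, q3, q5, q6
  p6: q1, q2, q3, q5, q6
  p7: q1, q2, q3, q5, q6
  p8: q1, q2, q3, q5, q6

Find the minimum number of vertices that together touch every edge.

A maximum matching has 6 edges (e.g. p1–q2, p2–q3, p3–q8, p4–q5, p5–q1, p6–q6).
By König's theorem the minimum vertex cover has the same size. One such cover is {p3, q1, q2, q3, q5, q6}.

6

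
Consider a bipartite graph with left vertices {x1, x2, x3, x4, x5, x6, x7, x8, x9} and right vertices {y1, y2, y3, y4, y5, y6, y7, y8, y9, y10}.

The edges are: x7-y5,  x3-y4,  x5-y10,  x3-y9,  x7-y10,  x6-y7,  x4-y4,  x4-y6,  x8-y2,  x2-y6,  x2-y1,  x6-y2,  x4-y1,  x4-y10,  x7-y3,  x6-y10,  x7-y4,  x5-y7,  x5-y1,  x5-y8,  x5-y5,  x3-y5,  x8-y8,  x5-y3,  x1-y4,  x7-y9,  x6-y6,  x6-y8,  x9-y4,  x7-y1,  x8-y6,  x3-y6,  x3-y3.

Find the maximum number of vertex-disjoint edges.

For example, pair x1-y4, x2-y1, x3-y9, x4-y10, x5-y7, x6-y6, x7-y3, x8-y8.
The set {x1, x9} has only 1 neighbour ({y4}), so by Hall's theorem at most 8 of the 9 left vertices can be matched.

8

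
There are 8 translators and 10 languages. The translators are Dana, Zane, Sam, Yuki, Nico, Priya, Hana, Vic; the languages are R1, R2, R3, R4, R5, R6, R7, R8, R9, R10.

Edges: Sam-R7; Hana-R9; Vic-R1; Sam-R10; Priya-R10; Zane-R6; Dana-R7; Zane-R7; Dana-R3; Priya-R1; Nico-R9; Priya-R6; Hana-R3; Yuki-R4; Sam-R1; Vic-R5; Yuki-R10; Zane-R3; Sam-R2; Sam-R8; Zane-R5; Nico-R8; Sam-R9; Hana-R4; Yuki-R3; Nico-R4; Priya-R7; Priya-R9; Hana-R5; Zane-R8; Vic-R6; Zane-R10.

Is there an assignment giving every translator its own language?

Yes

For example, pair Dana-R7, Zane-R6, Sam-R2, Yuki-R10, Nico-R8, Priya-R9, Hana-R4, Vic-R5.
All 8 translators are covered.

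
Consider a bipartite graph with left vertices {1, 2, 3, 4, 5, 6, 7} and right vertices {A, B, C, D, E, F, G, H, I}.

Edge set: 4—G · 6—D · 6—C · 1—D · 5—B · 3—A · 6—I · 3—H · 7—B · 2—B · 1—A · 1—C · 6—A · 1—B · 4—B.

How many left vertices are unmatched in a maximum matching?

One maximum matching: 1-C, 2-B, 3-H, 4-G, 6-I.
The set {2, 5, 7} has only 1 neighbour ({B}), so by Hall's theorem at most 5 of the 7 left vertices can be matched.
That matches 5 of the 7, leaving 2 unmatched; no matching can do better.

2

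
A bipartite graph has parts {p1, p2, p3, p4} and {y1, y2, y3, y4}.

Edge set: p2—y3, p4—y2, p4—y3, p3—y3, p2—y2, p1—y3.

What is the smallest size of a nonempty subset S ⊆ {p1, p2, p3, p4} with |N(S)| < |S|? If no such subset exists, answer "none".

Take S = {p1, p3}. Its neighbourhood is {y3}, so |N(S)| = 1 < |S| = 2.
No single vertex violates Hall's condition since each has at least one neighbour, so 2 is the minimum.

2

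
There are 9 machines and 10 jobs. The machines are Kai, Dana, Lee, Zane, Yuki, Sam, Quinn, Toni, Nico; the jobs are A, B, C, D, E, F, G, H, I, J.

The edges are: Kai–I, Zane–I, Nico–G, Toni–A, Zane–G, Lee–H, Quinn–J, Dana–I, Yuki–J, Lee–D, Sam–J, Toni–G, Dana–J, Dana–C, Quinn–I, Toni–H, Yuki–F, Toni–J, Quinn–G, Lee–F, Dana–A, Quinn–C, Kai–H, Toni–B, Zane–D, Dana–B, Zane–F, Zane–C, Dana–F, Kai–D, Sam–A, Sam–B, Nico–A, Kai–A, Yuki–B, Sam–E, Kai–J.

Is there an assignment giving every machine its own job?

Yes

One maximum matching: Kai-H, Dana-A, Lee-D, Zane-F, Yuki-B, Sam-E, Quinn-C, Toni-J, Nico-G.
Every machine is matched, so this matching saturates all of them.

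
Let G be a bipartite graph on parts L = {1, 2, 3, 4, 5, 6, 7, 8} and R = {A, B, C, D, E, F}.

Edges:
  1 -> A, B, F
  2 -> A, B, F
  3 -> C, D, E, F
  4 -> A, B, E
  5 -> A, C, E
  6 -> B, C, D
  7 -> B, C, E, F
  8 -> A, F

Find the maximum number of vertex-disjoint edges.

6

One maximum matching: 1–A, 2–F, 3–D, 4–E, 5–C, 6–B.
The set {1, 2, 3, 4, 5, 6, 7, 8} has only 6 neighbours ({A, B, C, D, E, F}), so by Hall's theorem at most 6 of the 8 left vertices can be matched.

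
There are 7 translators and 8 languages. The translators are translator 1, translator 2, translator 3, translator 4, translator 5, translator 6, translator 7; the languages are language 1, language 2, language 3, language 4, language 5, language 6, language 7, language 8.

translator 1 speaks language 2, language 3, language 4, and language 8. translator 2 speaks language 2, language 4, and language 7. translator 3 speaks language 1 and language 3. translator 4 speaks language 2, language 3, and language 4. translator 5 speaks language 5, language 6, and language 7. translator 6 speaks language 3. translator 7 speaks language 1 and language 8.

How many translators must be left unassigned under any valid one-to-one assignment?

For example, pair translator 1→language 2, translator 2→language 7, translator 3→language 1, translator 4→language 4, translator 5→language 6, translator 6→language 3, translator 7→language 8.
All 7 translators are matched, so no larger matching exists.
That matches 7 of the 7, leaving 0 unmatched; no matching can do better.

0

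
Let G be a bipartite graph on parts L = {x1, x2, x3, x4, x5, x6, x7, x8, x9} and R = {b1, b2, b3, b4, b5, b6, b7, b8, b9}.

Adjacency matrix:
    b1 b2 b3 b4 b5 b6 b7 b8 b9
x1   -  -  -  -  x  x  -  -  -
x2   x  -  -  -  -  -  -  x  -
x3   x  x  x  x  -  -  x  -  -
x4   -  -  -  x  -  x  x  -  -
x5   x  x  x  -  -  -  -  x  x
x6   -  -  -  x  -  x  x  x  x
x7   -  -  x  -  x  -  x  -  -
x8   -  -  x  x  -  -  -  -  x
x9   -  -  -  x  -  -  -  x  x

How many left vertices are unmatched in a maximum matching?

0

For example, pair x1→b5, x2→b1, x3→b7, x4→b6, x5→b2, x6→b9, x7→b3, x8→b4, x9→b8.
This saturates every left vertex, so 9 is the maximum.
That matches 9 of the 9, leaving 0 unmatched; no matching can do better.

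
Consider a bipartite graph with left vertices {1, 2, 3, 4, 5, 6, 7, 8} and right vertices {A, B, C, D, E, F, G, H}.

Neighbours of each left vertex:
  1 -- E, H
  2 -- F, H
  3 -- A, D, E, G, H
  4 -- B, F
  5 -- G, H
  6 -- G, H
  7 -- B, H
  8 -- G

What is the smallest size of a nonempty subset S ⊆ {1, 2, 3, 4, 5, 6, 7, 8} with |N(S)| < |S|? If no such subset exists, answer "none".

3

Take S = {5, 6, 8}. Its neighbourhood is {G, H}, so |N(S)| = 2 < |S| = 3.
Every subset of size less than 3 has at least as many neighbours as members, so 3 is the minimum.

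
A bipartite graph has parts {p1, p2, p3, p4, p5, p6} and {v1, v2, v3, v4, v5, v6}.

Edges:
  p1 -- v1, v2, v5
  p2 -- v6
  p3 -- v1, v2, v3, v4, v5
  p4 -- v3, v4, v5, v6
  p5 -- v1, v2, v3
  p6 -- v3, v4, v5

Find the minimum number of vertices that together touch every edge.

A maximum matching has 6 edges (e.g. p1–v5, p2–v6, p3–v2, p4–v3, p5–v1, p6–v4).
By König's theorem the minimum vertex cover has the same size. One such cover is {p1, p2, p3, p4, p5, p6}.

6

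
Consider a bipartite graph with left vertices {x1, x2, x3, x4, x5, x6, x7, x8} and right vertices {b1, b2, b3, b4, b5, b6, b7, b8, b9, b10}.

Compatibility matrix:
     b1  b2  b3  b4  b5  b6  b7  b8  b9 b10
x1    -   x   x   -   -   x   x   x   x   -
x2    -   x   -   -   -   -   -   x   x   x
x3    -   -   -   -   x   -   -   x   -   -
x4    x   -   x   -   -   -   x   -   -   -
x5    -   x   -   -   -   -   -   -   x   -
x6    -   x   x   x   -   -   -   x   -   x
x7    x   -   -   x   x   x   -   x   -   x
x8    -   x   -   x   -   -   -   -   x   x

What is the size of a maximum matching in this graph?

For example, pair x1–b7, x2–b2, x3–b5, x4–b3, x5–b9, x6–b8, x7–b1, x8–b4.
This saturates every left vertex, so 8 is the maximum.

8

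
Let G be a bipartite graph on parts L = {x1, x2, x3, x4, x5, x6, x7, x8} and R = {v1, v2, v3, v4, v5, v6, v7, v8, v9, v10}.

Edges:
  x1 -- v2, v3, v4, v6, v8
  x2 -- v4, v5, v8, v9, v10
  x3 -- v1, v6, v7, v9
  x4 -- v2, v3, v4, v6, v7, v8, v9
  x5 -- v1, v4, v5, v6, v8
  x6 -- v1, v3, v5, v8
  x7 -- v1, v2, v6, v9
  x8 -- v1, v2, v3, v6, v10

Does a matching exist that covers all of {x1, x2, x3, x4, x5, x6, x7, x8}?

A valid assignment of size 8: x1→v3, x2→v5, x3→v7, x4→v6, x5→v1, x6→v8, x7→v2, x8→v10.
All 8 left vertices are covered.

Yes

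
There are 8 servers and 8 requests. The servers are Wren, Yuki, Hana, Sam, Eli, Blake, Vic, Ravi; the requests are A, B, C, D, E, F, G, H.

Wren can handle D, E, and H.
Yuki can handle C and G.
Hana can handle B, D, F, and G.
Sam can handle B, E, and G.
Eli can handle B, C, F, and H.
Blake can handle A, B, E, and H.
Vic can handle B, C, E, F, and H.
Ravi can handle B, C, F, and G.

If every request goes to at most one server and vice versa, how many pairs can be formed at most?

8

A valid assignment of size 8: Wren-D, Yuki-G, Hana-F, Sam-E, Eli-C, Blake-A, Vic-H, Ravi-B.
This saturates every server, so 8 is the maximum.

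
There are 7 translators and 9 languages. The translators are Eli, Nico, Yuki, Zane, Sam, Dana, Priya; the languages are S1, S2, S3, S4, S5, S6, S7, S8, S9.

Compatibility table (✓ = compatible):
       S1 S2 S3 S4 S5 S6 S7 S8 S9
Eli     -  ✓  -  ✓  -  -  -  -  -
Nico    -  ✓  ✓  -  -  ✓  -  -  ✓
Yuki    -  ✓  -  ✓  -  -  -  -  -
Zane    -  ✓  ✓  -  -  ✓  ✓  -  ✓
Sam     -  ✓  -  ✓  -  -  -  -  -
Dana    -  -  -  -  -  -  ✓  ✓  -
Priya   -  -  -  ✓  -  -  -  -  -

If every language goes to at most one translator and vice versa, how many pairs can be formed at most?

5

One maximum matching: Eli-S4, Nico-S6, Yuki-S2, Zane-S7, Dana-S8.
The set {Eli, Yuki, Sam, Priya} has only 2 neighbours ({S2, S4}), so by Hall's theorem at most 5 of the 7 translators can be matched.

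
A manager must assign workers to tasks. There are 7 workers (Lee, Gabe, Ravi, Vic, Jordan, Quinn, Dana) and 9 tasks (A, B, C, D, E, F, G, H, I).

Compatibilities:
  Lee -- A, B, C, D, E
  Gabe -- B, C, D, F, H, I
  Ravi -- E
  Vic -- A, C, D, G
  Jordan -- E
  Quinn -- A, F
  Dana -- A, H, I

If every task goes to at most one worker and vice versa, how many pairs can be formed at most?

6

For example, pair Lee-A, Gabe-H, Ravi-E, Vic-G, Quinn-F, Dana-I.
The set {Ravi, Jordan} has only 1 neighbour ({E}), so by Hall's theorem at most 6 of the 7 workers can be matched.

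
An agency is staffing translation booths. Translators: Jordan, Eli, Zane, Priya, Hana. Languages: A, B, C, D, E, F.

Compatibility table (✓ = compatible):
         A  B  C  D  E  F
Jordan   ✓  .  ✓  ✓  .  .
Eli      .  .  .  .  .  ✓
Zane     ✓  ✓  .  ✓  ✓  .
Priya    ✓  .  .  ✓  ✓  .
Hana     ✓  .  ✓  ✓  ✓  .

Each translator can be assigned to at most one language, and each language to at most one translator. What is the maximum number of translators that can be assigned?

For example, pair Jordan→C, Eli→F, Zane→B, Priya→D, Hana→E.
This saturates every translator, so 5 is the maximum.

5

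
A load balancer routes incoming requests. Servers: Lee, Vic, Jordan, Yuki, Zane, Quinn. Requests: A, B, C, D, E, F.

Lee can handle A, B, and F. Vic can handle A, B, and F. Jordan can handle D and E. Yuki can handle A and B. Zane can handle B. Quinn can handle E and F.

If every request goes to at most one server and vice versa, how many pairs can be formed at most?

5

For example, pair Lee-A, Vic-F, Jordan-D, Yuki-B, Quinn-E.
The set {Lee, Vic, Yuki, Zane} has only 3 neighbours ({A, B, F}), so by Hall's theorem at most 5 of the 6 servers can be matched.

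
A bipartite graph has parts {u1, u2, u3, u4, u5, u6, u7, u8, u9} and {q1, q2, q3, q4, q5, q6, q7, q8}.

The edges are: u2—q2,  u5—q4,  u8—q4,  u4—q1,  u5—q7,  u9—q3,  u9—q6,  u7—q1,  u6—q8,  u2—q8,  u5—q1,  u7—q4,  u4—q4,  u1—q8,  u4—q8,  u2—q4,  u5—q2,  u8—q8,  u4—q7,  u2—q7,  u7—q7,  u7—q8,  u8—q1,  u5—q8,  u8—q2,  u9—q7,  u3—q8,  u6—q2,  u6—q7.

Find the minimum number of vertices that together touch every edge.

The 6 edges u1–q8, u2–q7, u4–q4, u5–q1, u6–q2, u9–q6 form a matching, so any vertex cover needs at least 6 vertices (one per matched edge).
Conversely {u9, q1, q2, q4, q7, q8} meets every edge and has exactly 6 vertices, so 6 is optimal.

6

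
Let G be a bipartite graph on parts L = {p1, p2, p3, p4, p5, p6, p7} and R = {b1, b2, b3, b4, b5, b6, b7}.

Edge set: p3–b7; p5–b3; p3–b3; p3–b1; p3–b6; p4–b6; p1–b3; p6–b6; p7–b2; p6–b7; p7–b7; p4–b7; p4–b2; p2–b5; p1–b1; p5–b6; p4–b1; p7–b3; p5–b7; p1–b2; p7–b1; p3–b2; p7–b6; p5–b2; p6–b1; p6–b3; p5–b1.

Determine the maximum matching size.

6

One maximum matching: p1-b2, p2-b5, p3-b1, p4-b6, p5-b7, p6-b3.
The set {p1, p3, p4, p5, p6, p7} has only 5 neighbours ({b1, b2, b3, b6, b7}), so by Hall's theorem at most 6 of the 7 left vertices can be matched.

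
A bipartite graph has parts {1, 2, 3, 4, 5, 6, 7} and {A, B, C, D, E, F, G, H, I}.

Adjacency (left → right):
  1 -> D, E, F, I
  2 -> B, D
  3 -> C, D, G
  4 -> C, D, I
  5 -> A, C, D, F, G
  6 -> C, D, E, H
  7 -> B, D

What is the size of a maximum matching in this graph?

A valid assignment of size 7: 1-E, 2-D, 3-G, 4-I, 5-A, 6-C, 7-B.
This saturates every left vertex, so 7 is the maximum.

7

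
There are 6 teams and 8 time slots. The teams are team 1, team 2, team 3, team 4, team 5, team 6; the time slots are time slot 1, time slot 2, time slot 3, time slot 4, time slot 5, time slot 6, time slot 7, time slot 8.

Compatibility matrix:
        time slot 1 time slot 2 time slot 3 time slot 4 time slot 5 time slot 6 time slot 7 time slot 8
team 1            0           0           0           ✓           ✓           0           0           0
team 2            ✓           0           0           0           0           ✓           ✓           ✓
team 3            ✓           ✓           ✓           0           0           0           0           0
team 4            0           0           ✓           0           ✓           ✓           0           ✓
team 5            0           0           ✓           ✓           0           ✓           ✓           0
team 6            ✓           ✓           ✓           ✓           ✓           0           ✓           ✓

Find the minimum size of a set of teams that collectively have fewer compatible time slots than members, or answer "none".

none

A matching saturating every team exists, for instance team 1→time slot 5, team 2→time slot 7, team 3→time slot 2, team 4→time slot 3, team 5→time slot 4, team 6→time slot 8.
By Hall's marriage theorem, this means |N(S)| ≥ |S| for every subset S, so no violating subset exists.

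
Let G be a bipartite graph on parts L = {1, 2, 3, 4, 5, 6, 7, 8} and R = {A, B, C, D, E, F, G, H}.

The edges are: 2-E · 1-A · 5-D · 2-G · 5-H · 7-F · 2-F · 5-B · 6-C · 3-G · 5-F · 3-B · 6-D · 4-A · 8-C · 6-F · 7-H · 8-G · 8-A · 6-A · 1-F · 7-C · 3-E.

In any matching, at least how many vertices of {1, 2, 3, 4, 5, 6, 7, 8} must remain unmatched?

One maximum matching: 1-F, 2-G, 3-E, 4-A, 5-B, 6-D, 7-H, 8-C.
All 8 left vertices are matched, so no larger matching exists.
That matches 8 of the 8, leaving 0 unmatched; no matching can do better.

0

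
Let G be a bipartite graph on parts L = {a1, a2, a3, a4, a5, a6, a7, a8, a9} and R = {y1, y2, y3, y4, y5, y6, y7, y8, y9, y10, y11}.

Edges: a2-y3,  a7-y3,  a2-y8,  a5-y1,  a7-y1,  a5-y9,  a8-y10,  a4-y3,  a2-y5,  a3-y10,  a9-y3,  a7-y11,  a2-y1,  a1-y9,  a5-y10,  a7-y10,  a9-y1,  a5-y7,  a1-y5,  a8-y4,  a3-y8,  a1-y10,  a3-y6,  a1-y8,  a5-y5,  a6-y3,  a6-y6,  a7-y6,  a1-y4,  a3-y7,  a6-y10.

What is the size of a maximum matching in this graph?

A valid assignment of size 9: a1→y8, a2→y5, a3→y7, a4→y3, a5→y9, a6→y6, a7→y11, a8→y10, a9→y1.
This saturates every left vertex, so 9 is the maximum.

9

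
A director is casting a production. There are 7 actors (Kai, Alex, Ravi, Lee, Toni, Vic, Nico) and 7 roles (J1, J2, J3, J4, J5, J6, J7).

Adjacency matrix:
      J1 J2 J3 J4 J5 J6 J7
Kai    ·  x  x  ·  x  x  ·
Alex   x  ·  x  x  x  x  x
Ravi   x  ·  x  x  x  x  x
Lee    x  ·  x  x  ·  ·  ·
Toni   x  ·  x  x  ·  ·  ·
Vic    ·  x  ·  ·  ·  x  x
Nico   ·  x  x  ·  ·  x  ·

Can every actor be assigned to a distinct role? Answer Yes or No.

Yes

A valid assignment of size 7: Kai→J2, Alex→J6, Ravi→J5, Lee→J1, Toni→J4, Vic→J7, Nico→J3.
All 7 actors are covered.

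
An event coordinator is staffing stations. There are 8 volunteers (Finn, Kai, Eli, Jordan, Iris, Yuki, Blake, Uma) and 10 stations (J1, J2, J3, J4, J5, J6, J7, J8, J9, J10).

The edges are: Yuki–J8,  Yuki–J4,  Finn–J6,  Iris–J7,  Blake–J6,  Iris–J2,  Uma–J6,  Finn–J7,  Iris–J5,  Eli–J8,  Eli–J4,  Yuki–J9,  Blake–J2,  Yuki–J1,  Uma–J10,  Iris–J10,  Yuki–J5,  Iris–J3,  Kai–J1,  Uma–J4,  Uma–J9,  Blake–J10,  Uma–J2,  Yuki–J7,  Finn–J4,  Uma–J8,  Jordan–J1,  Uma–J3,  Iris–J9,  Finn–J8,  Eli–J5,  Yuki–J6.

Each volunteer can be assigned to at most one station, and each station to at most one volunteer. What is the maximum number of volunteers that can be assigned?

7

For example, pair Finn→J7, Kai→J1, Eli→J8, Iris→J2, Yuki→J9, Blake→J10, Uma→J6.
The set {Kai, Jordan} has only 1 neighbour ({J1}), so by Hall's theorem at most 7 of the 8 volunteers can be matched.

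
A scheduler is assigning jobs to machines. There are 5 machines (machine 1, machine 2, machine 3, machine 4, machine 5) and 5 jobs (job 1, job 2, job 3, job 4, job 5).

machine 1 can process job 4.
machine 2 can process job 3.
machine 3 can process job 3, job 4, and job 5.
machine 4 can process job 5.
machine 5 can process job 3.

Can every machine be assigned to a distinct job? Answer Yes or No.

No

The set {machine 1, machine 2, machine 3, machine 4, machine 5} has only 3 neighbours ({job 3, job 4, job 5}), so by Hall's theorem at most 3 of the 5 machines can be matched.
Hence no matching covers every machine.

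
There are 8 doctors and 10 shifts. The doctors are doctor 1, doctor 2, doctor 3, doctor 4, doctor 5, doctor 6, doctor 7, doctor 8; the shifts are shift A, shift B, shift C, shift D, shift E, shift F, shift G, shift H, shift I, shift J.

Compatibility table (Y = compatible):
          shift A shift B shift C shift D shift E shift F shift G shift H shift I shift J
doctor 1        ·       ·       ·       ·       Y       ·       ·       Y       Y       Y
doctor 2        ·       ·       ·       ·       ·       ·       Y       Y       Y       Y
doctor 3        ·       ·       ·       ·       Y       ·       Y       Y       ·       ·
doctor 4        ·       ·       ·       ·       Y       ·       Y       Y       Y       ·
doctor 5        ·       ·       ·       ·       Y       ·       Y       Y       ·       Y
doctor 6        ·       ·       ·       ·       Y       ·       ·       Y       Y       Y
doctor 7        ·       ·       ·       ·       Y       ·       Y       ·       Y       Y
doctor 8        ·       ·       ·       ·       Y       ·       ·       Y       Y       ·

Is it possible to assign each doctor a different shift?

The set {doctor 1, doctor 2, doctor 3, doctor 4, doctor 5, doctor 6, doctor 7, doctor 8} has only 5 neighbours ({shift E, shift G, shift H, shift I, shift J}), so by Hall's theorem at most 5 of the 8 doctors can be matched.
Hence no matching covers every doctor.

No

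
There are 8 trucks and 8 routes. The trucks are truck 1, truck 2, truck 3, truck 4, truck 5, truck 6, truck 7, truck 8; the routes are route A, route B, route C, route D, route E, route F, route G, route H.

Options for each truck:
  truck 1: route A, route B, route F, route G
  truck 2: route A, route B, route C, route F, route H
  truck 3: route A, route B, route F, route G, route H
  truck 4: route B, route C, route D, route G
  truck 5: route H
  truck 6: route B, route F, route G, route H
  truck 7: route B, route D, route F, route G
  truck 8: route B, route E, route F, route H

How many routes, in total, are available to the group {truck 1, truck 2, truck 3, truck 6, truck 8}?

7

The union of neighbours of {truck 1, truck 2, truck 3, truck 6, truck 8} is {route A, route B, route C, route E, route F, route G, route H}, which has 7 elements.
Since |N(S)| = 7 ≥ |S| = 5, Hall's condition holds for this subset.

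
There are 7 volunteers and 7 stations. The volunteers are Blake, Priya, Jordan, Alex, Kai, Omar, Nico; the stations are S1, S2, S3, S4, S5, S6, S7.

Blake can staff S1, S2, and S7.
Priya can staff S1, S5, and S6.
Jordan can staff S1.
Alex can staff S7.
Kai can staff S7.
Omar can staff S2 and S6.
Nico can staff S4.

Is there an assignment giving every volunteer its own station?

The set {Alex, Kai} has only 1 neighbour ({S7}), so by Hall's theorem at most 6 of the 7 volunteers can be matched.
Hence no matching covers every volunteer.

No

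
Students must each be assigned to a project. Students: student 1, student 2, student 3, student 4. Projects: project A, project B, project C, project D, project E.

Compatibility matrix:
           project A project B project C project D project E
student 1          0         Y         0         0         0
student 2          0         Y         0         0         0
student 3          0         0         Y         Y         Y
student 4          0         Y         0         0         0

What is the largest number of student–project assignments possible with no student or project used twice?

One maximum matching: student 1→project B, student 3→project E.
The set {student 1, student 2, student 4} has only 1 neighbour ({project B}), so by Hall's theorem at most 2 of the 4 students can be matched.

2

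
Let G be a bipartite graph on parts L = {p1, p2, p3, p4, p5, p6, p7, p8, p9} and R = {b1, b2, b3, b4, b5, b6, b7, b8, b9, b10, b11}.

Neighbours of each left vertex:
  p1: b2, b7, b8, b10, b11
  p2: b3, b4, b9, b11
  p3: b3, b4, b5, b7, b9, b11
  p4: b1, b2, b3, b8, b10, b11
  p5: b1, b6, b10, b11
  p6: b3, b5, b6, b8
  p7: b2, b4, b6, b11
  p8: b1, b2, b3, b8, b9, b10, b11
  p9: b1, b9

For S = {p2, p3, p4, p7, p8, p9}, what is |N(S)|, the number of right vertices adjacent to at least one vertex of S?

11

The union of neighbours of {p2, p3, p4, p7, p8, p9} is {b1, b2, b3, b4, b5, b6, b7, b8, b9, b10, b11}, which has 11 elements.
Since |N(S)| = 11 ≥ |S| = 6, Hall's condition holds for this subset.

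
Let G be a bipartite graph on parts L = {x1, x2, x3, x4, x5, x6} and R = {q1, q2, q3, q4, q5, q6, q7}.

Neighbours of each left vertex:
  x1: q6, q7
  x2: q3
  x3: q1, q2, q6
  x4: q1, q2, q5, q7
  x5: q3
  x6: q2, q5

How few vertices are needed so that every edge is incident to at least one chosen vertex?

5

The 5 edges x1–q6, x2–q3, x3–q1, x4–q7, x6–q2 form a matching, so any vertex cover needs at least 5 vertices (one per matched edge).
Conversely {x1, x3, x4, x6, q3} meets every edge and has exactly 5 vertices, so 5 is optimal.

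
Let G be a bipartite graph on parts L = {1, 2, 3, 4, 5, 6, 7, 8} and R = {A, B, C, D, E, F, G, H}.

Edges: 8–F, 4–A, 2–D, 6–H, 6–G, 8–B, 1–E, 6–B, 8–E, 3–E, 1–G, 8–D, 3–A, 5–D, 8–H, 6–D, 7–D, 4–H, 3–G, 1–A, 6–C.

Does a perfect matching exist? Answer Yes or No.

The set {2, 5, 7} has only 1 neighbour ({D}), so by Hall's theorem at most 6 of the 8 left vertices can be matched.
Hence no matching covers every left vertex.

No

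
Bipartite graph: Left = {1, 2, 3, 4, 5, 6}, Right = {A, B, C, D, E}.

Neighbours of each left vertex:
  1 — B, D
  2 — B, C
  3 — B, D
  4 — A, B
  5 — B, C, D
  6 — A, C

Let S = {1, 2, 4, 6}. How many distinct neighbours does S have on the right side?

4

The union of neighbours of {1, 2, 4, 6} is {A, B, C, D}, which has 4 elements.
Since |N(S)| = 4 ≥ |S| = 4, Hall's condition holds for this subset.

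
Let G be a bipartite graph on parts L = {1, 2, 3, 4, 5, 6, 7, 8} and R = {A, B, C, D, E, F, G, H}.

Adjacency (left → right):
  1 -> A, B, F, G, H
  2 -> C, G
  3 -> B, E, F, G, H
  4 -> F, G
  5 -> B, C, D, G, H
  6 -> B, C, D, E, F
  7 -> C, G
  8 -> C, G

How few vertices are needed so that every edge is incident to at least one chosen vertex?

7

{1, 3, 4, 5, 6, C, G} is a vertex cover of size 7: every edge has an endpoint in this set.
No smaller cover exists because 1–A, 2–G, 3–E, 4–F, 5–H, 6–B, 7–C is a matching of size 7, and a cover must include an endpoint of each of these disjoint edges (König's theorem).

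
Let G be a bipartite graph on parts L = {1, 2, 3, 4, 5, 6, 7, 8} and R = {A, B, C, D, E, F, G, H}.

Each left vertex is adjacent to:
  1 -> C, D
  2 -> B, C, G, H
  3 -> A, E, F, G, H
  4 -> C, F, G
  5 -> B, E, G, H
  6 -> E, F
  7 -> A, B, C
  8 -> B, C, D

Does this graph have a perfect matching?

For example, pair 1-D, 2-H, 3-A, 4-F, 5-G, 6-E, 7-C, 8-B.
Every left vertex is matched, so this is a perfect matching.

Yes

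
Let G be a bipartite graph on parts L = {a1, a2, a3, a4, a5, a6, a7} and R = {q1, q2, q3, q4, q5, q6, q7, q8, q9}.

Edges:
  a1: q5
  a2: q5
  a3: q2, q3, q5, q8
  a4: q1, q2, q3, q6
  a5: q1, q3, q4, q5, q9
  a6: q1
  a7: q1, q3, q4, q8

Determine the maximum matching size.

For example, pair a1→q5, a3→q2, a4→q6, a5→q9, a6→q1, a7→q8.
The set {a1, a2} has only 1 neighbour ({q5}), so by Hall's theorem at most 6 of the 7 left vertices can be matched.

6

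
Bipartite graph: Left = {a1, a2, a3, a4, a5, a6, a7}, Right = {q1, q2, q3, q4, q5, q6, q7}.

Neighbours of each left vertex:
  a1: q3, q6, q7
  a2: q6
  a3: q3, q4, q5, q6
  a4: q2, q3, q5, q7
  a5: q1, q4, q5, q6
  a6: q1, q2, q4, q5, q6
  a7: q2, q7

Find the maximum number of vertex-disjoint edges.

7

For example, pair a1→q3, a2→q6, a3→q4, a4→q7, a5→q5, a6→q1, a7→q2.
This saturates every left vertex, so 7 is the maximum.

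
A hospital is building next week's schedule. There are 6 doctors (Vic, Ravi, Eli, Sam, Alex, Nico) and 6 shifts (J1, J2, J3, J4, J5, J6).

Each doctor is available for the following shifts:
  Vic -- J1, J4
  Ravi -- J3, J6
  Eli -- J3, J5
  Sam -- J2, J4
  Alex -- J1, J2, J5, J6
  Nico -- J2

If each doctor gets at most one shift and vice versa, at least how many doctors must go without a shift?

0

A valid assignment of size 6: Vic→J1, Ravi→J3, Eli→J5, Sam→J4, Alex→J6, Nico→J2.
All 6 doctors are matched, so no larger matching exists.
That matches 6 of the 6, leaving 0 unmatched; no matching can do better.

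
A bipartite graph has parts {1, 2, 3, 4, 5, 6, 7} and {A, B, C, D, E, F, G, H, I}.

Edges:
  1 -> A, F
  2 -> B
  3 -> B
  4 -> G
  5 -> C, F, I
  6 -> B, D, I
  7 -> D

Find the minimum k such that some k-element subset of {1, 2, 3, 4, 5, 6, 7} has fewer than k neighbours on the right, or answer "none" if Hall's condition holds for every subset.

Take S = {2, 3}. Its neighbourhood is {B}, so |N(S)| = 1 < |S| = 2.
No single vertex violates Hall's condition since each has at least one neighbour, so 2 is the minimum.

2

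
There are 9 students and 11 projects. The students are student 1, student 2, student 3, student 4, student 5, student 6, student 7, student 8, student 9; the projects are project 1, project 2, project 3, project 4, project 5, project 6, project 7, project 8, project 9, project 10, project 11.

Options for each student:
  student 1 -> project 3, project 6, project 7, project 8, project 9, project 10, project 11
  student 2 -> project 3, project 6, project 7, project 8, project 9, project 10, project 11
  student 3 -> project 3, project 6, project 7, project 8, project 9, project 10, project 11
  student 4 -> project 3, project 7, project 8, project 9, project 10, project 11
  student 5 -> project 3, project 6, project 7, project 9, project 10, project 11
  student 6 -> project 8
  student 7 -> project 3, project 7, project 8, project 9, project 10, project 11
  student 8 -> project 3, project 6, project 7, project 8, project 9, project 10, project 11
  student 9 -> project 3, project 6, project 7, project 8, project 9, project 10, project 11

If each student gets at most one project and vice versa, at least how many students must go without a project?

2

A valid assignment of size 7: student 1-project 11, student 2-project 6, student 3-project 10, student 4-project 7, student 5-project 3, student 6-project 8, student 7-project 9.
The set {student 1, student 2, student 3, student 4, student 5, student 6, student 7, student 8, student 9} has only 7 neighbours ({project 10, project 11, project 3, project 6, project 7, project 8, project 9}), so by Hall's theorem at most 7 of the 9 students can be matched.
That matches 7 of the 9, leaving 2 unmatched; no matching can do better.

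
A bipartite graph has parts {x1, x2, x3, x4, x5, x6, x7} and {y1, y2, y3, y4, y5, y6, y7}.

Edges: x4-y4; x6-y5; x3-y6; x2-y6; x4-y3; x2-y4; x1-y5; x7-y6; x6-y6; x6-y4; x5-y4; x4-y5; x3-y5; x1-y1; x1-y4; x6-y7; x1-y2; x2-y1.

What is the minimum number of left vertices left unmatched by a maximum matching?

0

One maximum matching: x1-y2, x2-y1, x3-y5, x4-y3, x5-y4, x6-y7, x7-y6.
All 7 left vertices are matched, so no larger matching exists.
That matches 7 of the 7, leaving 0 unmatched; no matching can do better.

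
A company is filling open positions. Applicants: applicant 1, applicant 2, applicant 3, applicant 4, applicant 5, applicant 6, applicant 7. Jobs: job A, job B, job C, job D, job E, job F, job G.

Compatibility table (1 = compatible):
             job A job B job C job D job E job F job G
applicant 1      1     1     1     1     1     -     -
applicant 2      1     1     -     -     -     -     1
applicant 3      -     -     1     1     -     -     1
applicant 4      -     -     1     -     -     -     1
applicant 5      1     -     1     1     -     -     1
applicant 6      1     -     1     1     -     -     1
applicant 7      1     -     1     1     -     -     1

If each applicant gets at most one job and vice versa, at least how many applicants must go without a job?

1

For example, pair applicant 1–job E, applicant 2–job B, applicant 3–job D, applicant 4–job C, applicant 5–job G, applicant 6–job A.
The set {applicant 3, applicant 4, applicant 5, applicant 6, applicant 7} has only 4 neighbours ({job A, job C, job D, job G}), so by Hall's theorem at most 6 of the 7 applicants can be matched.
That matches 6 of the 7, leaving 1 unmatched; no matching can do better.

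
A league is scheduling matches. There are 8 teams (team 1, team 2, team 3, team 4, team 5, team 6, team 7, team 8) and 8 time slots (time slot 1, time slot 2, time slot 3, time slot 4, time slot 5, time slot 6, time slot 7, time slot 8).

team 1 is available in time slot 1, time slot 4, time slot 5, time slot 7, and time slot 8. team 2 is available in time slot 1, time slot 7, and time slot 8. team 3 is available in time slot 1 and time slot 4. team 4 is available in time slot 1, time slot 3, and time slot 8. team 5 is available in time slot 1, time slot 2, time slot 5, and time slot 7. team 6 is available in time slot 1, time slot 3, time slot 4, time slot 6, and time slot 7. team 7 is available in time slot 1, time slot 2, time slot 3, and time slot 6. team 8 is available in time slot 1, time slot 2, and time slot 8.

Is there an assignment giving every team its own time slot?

Yes

A valid assignment of size 8: team 1-time slot 5, team 2-time slot 7, team 3-time slot 4, team 4-time slot 1, team 5-time slot 2, team 6-time slot 6, team 7-time slot 3, team 8-time slot 8.
All 8 teams are covered.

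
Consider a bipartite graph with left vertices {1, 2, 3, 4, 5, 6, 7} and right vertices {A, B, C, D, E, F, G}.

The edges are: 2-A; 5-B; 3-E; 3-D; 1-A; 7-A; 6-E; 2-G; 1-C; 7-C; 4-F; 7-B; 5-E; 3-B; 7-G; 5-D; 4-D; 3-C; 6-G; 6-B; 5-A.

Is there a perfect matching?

A valid assignment of size 7: 1→A, 2→G, 3→C, 4→F, 5→D, 6→E, 7→B.
All 7 left vertices are covered.

Yes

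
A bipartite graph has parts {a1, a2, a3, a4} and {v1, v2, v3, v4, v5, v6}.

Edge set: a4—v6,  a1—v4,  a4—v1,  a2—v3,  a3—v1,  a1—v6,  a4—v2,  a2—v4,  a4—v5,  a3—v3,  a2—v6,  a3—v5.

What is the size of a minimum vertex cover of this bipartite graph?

{a1, a2, a3, a4} is a vertex cover of size 4: every edge has an endpoint in this set.
No smaller cover exists because a1–v4, a2–v6, a3–v1, a4–v2 is a matching of size 4, and a cover must include an endpoint of each of these disjoint edges (König's theorem).

4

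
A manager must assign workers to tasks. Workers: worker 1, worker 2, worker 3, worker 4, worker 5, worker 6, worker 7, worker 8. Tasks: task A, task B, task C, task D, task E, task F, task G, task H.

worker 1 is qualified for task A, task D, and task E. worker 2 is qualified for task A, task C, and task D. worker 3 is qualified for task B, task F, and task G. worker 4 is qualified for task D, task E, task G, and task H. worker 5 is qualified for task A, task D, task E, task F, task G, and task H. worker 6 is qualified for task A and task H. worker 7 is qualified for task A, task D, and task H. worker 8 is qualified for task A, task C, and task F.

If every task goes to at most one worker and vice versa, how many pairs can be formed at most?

For example, pair worker 1–task E, worker 2–task C, worker 3–task B, worker 4–task G, worker 5–task A, worker 6–task H, worker 7–task D, worker 8–task F.
All 8 workers are matched, so no larger matching exists.

8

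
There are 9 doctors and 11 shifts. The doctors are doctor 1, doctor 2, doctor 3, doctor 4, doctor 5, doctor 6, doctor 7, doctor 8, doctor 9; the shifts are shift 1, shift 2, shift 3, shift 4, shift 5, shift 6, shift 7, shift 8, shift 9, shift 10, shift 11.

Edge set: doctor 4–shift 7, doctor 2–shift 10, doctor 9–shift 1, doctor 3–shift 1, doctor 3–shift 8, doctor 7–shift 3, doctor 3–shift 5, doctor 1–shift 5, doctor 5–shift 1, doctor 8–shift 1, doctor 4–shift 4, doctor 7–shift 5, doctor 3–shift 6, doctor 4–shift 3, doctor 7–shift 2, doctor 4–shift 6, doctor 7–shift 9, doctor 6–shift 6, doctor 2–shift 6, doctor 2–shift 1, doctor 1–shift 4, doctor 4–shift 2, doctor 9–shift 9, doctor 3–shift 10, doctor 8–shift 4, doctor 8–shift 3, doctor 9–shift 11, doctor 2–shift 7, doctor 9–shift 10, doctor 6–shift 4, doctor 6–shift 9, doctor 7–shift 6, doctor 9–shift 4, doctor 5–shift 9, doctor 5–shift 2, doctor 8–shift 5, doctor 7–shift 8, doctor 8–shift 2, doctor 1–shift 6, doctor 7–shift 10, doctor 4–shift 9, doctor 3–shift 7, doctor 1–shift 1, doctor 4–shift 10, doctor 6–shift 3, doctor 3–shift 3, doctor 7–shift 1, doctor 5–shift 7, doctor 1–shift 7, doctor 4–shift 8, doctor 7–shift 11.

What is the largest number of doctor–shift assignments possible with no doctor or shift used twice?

One maximum matching: doctor 1→shift 7, doctor 2→shift 10, doctor 3→shift 8, doctor 4→shift 4, doctor 5→shift 2, doctor 6→shift 3, doctor 7→shift 6, doctor 8→shift 5, doctor 9→shift 11.
This saturates every doctor, so 9 is the maximum.

9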